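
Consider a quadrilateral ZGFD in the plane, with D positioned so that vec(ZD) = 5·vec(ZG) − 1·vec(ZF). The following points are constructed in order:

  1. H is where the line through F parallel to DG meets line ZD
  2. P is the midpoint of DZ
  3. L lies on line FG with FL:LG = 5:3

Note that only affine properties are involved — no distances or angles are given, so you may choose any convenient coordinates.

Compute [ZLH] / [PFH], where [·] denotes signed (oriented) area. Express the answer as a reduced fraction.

[ZLH]:[PFH] = 4/7

Choose coordinates Z = (0, 0), G = (1, 0), F = (0, 1), D = (5, -1).
1. H is where the line through F parallel to DG meets line ZD ⇒ H = (20, -4)
2. P is the midpoint of DZ ⇒ P = (5/2, -1/2)
3. L lies on line FG with FL:LG = 5:3 ⇒ L = (5/8, 3/8)
2·[ZLH] = -10, 2·[PFH] = -35/2
[ZLH]:[PFH] = -10:-35/2 = 4/7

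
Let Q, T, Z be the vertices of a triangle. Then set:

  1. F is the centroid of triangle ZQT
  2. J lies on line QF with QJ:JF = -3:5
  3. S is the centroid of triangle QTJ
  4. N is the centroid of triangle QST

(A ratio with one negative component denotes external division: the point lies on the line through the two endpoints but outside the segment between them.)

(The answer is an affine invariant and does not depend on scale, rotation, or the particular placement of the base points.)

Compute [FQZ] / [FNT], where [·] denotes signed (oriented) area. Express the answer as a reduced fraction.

[FQZ]:[FNT] = -18/13

Assign Q = (0, 0), T = (1, 0), Z = (0, 1) — the answer is frame-independent, so this choice is without loss of generality.
1. F is the centroid of triangle ZQT ⇒ F = (1/3, 1/3)
2. J lies on line QF with QJ:JF = -3:5 ⇒ J = (-1/2, -1/2)
3. S is the centroid of triangle QTJ ⇒ S = (1/6, -1/6)
4. N is the centroid of triangle QST ⇒ N = (7/18, -1/18)
2·[FQZ] = -1/3, 2·[FNT] = 13/54
[FQZ]:[FNT] = -1/3:13/54 = -18/13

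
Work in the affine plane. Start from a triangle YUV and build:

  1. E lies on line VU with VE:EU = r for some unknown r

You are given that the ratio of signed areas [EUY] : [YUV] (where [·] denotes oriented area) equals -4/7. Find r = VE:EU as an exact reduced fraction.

Choose coordinates Y = (0, 0), U = (1, 0), V = (0, 1).
1. With VE:EU = r, write λ = r/(r+1) so E = V + λ·(U−V); E is affine-linear in λ
Every point depending on E is an affine combination of E and λ-independent points, so each such coordinate is linear in λ; the λ² term in each signed area is a multiple of (U−V)×(U−V) = 0, so 2·[EUY] and 2·[YUV] are each linear in λ. Evaluating at λ=0 and λ=1:
  2·[EUY] = λ − 1,   2·[YUV] = 1
So [EUY]:[YUV] = (λ − 1) / (1). Setting this equal to -4/7:
  λ − 1 = -4/7·(1)  ⇒  λ = 3/7
Then r = λ/(1−λ) = (3/7)/(4/7) = 3/4. Check: with r = 3/4, E = (3/7, 4/7) and [EUY]:[YUV] = -4/7 as required.

r = 3/4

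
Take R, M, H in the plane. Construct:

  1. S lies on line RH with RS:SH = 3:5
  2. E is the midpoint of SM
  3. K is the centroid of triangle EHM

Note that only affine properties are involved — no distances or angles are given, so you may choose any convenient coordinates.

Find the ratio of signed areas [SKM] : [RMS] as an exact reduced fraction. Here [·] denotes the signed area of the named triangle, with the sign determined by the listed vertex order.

[SKM]:[RMS] = -5/9

Set R = (0, 0), M = (1, 0), H = (0, 1); any affine frame gives the same invariant.
1. S lies on line RH with RS:SH = 3:5 ⇒ S = (0, 3/8)
2. E is the midpoint of SM ⇒ E = (1/2, 3/16)
3. K is the centroid of triangle EHM ⇒ K = (1/2, 19/48)
2·[SKM] = -5/24, 2·[RMS] = 3/8
[SKM]:[RMS] = -5/24:3/8 = -5/9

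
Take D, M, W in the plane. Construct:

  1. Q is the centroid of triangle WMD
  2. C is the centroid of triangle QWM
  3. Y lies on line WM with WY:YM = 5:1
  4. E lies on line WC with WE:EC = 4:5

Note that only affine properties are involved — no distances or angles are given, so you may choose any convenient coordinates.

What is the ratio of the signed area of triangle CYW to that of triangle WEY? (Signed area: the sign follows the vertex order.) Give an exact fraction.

Set D = (0, 0), M = (1, 0), W = (0, 1); any affine frame gives the same invariant.
1. Q is the centroid of triangle WMD ⇒ Q = (1/3, 1/3)
2. C is the centroid of triangle QWM ⇒ C = (4/9, 4/9)
3. Y lies on line WM with WY:YM = 5:1 ⇒ Y = (5/6, 1/6)
4. E lies on line WC with WE:EC = 4:5 ⇒ E = (16/81, 61/81)
2·[CYW] = 5/54, 2·[WEY] = 10/243
[CYW]:[WEY] = 5/54:10/243 = 9/4

[CYW]:[WEY] = 9/4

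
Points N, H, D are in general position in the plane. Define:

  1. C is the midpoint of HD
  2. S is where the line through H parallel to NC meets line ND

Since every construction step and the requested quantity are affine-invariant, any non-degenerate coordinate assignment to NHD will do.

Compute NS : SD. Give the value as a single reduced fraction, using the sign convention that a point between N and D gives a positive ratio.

NS:SD = -1/2

Set N = (0, 0), H = (1, 0), D = (0, 1); any affine frame gives the same invariant.
1. C is the midpoint of HD ⇒ C = (1/2, 1/2)
2. S is where the line through H parallel to NC meets line ND ⇒ S = (0, -1)
S = N + t·(D−N) with t = -1, so NS:SD = t:(1−t) = -1:2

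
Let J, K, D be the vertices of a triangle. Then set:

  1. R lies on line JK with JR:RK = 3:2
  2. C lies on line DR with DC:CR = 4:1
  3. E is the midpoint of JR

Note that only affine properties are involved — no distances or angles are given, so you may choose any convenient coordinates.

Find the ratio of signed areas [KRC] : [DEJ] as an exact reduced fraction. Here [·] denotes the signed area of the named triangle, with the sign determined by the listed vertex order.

[KRC]:[DEJ] = 4/15

Set J = (0, 0), K = (1, 0), D = (0, 1); any affine frame gives the same invariant.
1. R lies on line JK with JR:RK = 3:2 ⇒ R = (3/5, 0)
2. C lies on line DR with DC:CR = 4:1 ⇒ C = (12/25, 1/5)
3. E is the midpoint of JR ⇒ E = (3/10, 0)
2·[KRC] = -2/25, 2·[DEJ] = -3/10
[KRC]:[DEJ] = -2/25:-3/10 = 4/15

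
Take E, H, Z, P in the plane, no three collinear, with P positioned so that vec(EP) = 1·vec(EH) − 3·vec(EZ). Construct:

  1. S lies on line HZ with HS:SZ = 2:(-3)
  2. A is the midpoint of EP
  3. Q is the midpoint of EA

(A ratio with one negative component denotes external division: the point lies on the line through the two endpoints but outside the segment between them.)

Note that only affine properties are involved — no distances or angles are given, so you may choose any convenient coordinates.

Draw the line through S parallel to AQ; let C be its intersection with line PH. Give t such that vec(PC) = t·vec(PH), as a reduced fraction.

Choose coordinates E = (0, 0), H = (1, 0), Z = (0, 1), P = (1, -3).
1. S lies on line HZ with HS:SZ = 2:(-3) ⇒ S = (3, -2)
2. A is the midpoint of EP ⇒ A = (1/2, -3/2)
3. Q is the midpoint of EA ⇒ Q = (1/4, -3/4)
through S parallel to AQ: direction (-1/4, 3/4); meets PH at C = (1, 4)
C = P + t·(H−P) with t = 7/3

t = 7/3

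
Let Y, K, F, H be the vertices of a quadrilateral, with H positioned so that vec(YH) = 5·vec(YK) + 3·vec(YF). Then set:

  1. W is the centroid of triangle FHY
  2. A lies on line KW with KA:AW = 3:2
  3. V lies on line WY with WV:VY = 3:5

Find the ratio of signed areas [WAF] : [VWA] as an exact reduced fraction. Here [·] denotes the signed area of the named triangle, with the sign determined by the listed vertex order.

[WAF]:[VWA] = 4

Choose coordinates Y = (0, 0), K = (1, 0), F = (0, 1), H = (5, 3).
1. W is the centroid of triangle FHY ⇒ W = (5/3, 4/3)
2. A lies on line KW with KA:AW = 3:2 ⇒ A = (7/5, 4/5)
3. V lies on line WY with WV:VY = 3:5 ⇒ V = (25/24, 5/6)
2·[WAF] = -4/5, 2·[VWA] = -1/5
[WAF]:[VWA] = -4/5:-1/5 = 4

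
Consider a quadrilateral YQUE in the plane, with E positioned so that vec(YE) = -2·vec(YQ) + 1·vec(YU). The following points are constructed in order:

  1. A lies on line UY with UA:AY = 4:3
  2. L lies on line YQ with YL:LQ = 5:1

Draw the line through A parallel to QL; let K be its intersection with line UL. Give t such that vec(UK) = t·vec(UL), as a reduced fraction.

Choose coordinates Y = (0, 0), Q = (1, 0), U = (0, 1), E = (-2, 1).
1. A lies on line UY with UA:AY = 4:3 ⇒ A = (0, 3/7)
2. L lies on line YQ with YL:LQ = 5:1 ⇒ L = (5/6, 0)
through A parallel to QL: direction (-1/6, 0); meets UL at K = (10/21, 3/7)
K = U + t·(L−U) with t = 4/7

t = 4/7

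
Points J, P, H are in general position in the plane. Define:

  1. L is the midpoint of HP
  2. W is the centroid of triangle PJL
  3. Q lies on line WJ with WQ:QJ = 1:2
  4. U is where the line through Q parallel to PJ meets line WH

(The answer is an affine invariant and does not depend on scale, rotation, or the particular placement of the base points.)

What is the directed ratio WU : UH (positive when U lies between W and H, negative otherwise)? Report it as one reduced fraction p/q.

WU:UH = -1/16

Set J = (0, 0), P = (1, 0), H = (0, 1); any affine frame gives the same invariant.
1. L is the midpoint of HP ⇒ L = (1/2, 1/2)
2. W is the centroid of triangle PJL ⇒ W = (1/2, 1/6)
3. Q lies on line WJ with WQ:QJ = 1:2 ⇒ Q = (1/3, 1/9)
4. U is where the line through Q parallel to PJ meets line WH ⇒ U = (8/15, 1/9)
U = W + t·(H−W) with t = -1/15, so WU:UH = t:(1−t) = -1/15:16/15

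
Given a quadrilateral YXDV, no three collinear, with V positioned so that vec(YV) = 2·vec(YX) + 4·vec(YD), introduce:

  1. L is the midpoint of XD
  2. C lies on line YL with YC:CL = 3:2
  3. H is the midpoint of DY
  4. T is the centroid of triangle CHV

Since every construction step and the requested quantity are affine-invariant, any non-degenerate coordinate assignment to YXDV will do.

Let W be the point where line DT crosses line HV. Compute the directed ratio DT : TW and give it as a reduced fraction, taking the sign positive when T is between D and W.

Choose coordinates Y = (0, 0), X = (1, 0), D = (0, 1), V = (2, 4).
1. L is the midpoint of XD ⇒ L = (1/2, 1/2)
2. C lies on line YL with YC:CL = 3:2 ⇒ C = (3/10, 3/10)
3. H is the midpoint of DY ⇒ H = (0, 1/2)
4. T is the centroid of triangle CHV ⇒ T = (23/30, 8/5)
line DT meets HV at W = (46/89, 125/89)
T = D + t·(W−D) with t = 89/60, so DT:TW = 89/60:-29/60

DT:TW = -89/29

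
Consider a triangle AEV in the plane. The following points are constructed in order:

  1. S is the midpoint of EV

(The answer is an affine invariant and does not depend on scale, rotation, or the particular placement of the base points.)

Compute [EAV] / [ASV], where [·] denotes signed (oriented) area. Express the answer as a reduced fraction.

[EAV]:[ASV] = -2

Assign A = (0, 0), E = (1, 0), V = (0, 1) — the answer is frame-independent, so this choice is without loss of generality.
1. S is the midpoint of EV ⇒ S = (1/2, 1/2)
2·[EAV] = -1, 2·[ASV] = 1/2
[EAV]:[ASV] = -1:1/2 = -2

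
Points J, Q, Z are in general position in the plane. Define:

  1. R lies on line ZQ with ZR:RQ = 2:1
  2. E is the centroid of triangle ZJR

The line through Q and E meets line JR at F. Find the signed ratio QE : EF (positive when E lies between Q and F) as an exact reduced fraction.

Choose coordinates J = (0, 0), Q = (1, 0), Z = (0, 1).
1. R lies on line ZQ with ZR:RQ = 2:1 ⇒ R = (2/3, 1/3)
2. E is the centroid of triangle ZJR ⇒ E = (2/9, 4/9)
line QE meets JR at F = (8/15, 4/15)
E = Q + t·(F−Q) with t = 5/3, so QE:EF = 5/3:-2/3

QE:EF = -5/2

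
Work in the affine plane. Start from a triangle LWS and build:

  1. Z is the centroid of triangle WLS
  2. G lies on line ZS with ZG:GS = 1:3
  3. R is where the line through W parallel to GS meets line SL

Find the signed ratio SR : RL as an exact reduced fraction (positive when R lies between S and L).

Work in coordinates with L = (0, 0), W = (1, 0), S = (0, 1).
1. Z is the centroid of triangle WLS ⇒ Z = (1/3, 1/3)
2. G lies on line ZS with ZG:GS = 1:3 ⇒ G = (1/4, 1/2)
3. R is where the line through W parallel to GS meets line SL ⇒ R = (0, 2)
R = S + t·(L−S) with t = -1, so SR:RL = t:(1−t) = -1:2

SR:RL = -1/2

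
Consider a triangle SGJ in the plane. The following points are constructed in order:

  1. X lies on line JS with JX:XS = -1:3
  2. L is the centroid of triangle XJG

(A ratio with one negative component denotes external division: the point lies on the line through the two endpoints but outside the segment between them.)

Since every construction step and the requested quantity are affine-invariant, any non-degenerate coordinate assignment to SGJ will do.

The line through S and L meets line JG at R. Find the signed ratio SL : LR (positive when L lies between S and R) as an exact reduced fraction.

SL:LR = -7

Choose coordinates S = (0, 0), G = (1, 0), J = (0, 1).
1. X lies on line JS with JX:XS = -1:3 ⇒ X = (0, 3/2)
2. L is the centroid of triangle XJG ⇒ L = (1/3, 5/6)
line SL meets JG at R = (2/7, 5/7)
L = S + t·(R−S) with t = 7/6, so SL:LR = 7/6:-1/6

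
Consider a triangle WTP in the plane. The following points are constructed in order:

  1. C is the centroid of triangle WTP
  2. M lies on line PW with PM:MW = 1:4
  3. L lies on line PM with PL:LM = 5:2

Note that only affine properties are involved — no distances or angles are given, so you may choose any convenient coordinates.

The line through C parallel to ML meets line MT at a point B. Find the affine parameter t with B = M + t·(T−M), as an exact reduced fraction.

Assign W = (0, 0), T = (1, 0), P = (0, 1) — the answer is frame-independent, so this choice is without loss of generality.
1. C is the centroid of triangle WTP ⇒ C = (1/3, 1/3)
2. M lies on line PW with PM:MW = 1:4 ⇒ M = (0, 4/5)
3. L lies on line PM with PL:LM = 5:2 ⇒ L = (0, 6/7)
through C parallel to ML: direction (0, 2/35); meets MT at B = (1/3, 8/15)
B = M + t·(T−M) with t = 1/3

t = 1/3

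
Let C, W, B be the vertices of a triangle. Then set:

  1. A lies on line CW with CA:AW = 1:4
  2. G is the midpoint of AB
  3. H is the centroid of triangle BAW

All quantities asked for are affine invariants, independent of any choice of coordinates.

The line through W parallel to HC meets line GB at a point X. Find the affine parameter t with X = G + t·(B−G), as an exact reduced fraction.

Work in coordinates with C = (0, 0), W = (1, 0), B = (0, 1).
1. A lies on line CW with CA:AW = 1:4 ⇒ A = (1/5, 0)
2. G is the midpoint of AB ⇒ G = (1/10, 1/2)
3. H is the centroid of triangle BAW ⇒ H = (2/5, 1/3)
through W parallel to HC: direction (-2/5, -1/3); meets GB at X = (11/35, -4/7)
X = G + t·(B−G) with t = -15/7

t = -15/7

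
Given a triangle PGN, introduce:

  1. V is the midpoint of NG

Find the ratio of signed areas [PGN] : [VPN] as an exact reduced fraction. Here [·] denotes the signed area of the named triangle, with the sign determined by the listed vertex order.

Choose coordinates P = (0, 0), G = (1, 0), N = (0, 1).
1. V is the midpoint of NG ⇒ V = (1/2, 1/2)
2·[PGN] = 1, 2·[VPN] = -1/2
[PGN]:[VPN] = 1:-1/2 = -2

[PGN]:[VPN] = -2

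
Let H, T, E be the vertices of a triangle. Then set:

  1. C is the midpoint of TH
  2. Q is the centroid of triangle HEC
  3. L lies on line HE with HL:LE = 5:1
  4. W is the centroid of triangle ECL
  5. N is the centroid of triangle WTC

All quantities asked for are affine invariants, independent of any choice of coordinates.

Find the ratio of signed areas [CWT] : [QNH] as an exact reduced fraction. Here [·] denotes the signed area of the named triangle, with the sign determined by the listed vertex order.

Work in coordinates with H = (0, 0), T = (1, 0), E = (0, 1).
1. C is the midpoint of TH ⇒ C = (1/2, 0)
2. Q is the centroid of triangle HEC ⇒ Q = (1/6, 1/3)
3. L lies on line HE with HL:LE = 5:1 ⇒ L = (0, 5/6)
4. W is the centroid of triangle ECL ⇒ W = (1/6, 11/18)
5. N is the centroid of triangle WTC ⇒ N = (5/9, 11/54)
2·[CWT] = -11/36, 2·[QNH] = -49/324
[CWT]:[QNH] = -11/36:-49/324 = 99/49

[CWT]:[QNH] = 99/49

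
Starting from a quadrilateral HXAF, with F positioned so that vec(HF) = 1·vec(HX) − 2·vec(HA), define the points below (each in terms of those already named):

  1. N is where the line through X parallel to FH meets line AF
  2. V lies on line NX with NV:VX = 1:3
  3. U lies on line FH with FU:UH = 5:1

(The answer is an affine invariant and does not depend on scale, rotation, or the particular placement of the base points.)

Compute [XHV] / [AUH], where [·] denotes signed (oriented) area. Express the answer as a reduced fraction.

[XHV]:[AUH] = 18

Work in coordinates with H = (0, 0), X = (1, 0), A = (0, 1), F = (1, -2).
1. N is where the line through X parallel to FH meets line AF ⇒ N = (-1, 4)
2. V lies on line NX with NV:VX = 1:3 ⇒ V = (-1/2, 3)
3. U lies on line FH with FU:UH = 5:1 ⇒ U = (1/6, -1/3)
2·[XHV] = -3, 2·[AUH] = -1/6
[XHV]:[AUH] = -3:-1/6 = 18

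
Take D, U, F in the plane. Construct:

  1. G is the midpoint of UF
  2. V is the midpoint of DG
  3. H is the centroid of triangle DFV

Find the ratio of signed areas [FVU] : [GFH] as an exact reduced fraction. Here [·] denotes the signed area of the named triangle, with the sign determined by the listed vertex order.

[FVU]:[GFH] = 2

Choose coordinates D = (0, 0), U = (1, 0), F = (0, 1).
1. G is the midpoint of UF ⇒ G = (1/2, 1/2)
2. V is the midpoint of DG ⇒ V = (1/4, 1/4)
3. H is the centroid of triangle DFV ⇒ H = (1/12, 5/12)
2·[FVU] = 1/2, 2·[GFH] = 1/4
[FVU]:[GFH] = 1/2:1/4 = 2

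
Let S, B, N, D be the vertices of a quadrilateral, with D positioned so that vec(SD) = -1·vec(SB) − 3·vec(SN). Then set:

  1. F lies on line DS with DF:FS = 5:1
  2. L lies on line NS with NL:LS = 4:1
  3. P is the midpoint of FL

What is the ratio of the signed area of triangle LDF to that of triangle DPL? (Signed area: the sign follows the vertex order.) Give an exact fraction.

[LDF]:[DPL] = 2

Set S = (0, 0), B = (1, 0), N = (0, 1), D = (-1, -3); any affine frame gives the same invariant.
1. F lies on line DS with DF:FS = 5:1 ⇒ F = (-1/6, -1/2)
2. L lies on line NS with NL:LS = 4:1 ⇒ L = (0, 1/5)
3. P is the midpoint of FL ⇒ P = (-1/12, -3/20)
2·[LDF] = 1/6, 2·[DPL] = 1/12
[LDF]:[DPL] = 1/6:1/12 = 2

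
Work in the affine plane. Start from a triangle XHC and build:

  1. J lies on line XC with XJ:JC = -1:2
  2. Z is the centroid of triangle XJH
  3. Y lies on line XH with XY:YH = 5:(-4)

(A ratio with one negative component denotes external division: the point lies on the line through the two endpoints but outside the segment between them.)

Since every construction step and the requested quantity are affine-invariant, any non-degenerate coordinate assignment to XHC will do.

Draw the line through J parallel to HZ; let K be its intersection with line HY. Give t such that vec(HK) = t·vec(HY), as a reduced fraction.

t = 1/4

Work in coordinates with X = (0, 0), H = (1, 0), C = (0, 1).
1. J lies on line XC with XJ:JC = -1:2 ⇒ J = (0, -1)
2. Z is the centroid of triangle XJH ⇒ Z = (1/3, -1/3)
3. Y lies on line XH with XY:YH = 5:(-4) ⇒ Y = (5, 0)
through J parallel to HZ: direction (-2/3, -1/3); meets HY at K = (2, 0)
K = H + t·(Y−H) with t = 1/4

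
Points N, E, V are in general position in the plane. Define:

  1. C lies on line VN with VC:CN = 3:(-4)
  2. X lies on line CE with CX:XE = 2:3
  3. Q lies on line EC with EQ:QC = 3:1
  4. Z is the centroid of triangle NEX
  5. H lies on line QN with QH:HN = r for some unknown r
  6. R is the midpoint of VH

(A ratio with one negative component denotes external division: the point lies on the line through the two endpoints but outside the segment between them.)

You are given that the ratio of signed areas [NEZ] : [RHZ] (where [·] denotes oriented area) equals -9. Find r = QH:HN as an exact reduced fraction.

r = 5/4

Assign N = (0, 0), E = (1, 0), V = (0, 1) — the answer is frame-independent, so this choice is without loss of generality.
1. C lies on line VN with VC:CN = 3:(-4) ⇒ C = (0, 4)
2. X lies on line CE with CX:XE = 2:3 ⇒ X = (2/5, 12/5)
3. Q lies on line EC with EQ:QC = 3:1 ⇒ Q = (1/4, 3)
4. Z is the centroid of triangle NEX ⇒ Z = (7/15, 4/5)
5. With QH:HN = r, write λ = r/(r+1) so H = Q + λ·(N−Q); H is affine-linear in λ
6. R is the midpoint of VH ⇒ R is an affine combination of earlier points and hence also affine-linear in λ
Every point depending on H is an affine combination of H and λ-independent points, so each such coordinate is linear in λ; the λ² term in each signed area is a multiple of (N−Q)×(N−Q) = 0, so 2·[NEZ] and 2·[RHZ] are each linear in λ. Evaluating at λ=0 and λ=1:
  2·[NEZ] = 4/5,   2·[RHZ] = 29/40·λ − 59/120
So [NEZ]:[RHZ] = (4/5) / (29/40·λ − 59/120). Setting this equal to -9:
  4/5 = -9·(29/40·λ − 59/120)  ⇒  λ = 5/9
Then r = λ/(1−λ) = (5/9)/(4/9) = 5/4. Check: with r = 5/4, H = (1/9, 4/3) and [NEZ]:[RHZ] = -9 as required.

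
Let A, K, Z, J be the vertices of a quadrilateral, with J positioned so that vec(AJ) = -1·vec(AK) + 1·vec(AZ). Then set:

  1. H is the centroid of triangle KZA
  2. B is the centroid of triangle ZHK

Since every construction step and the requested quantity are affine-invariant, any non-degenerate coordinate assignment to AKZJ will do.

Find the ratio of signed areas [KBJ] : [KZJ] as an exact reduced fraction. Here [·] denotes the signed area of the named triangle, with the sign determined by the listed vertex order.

[KBJ]:[KZJ] = 1/3

Assign A = (0, 0), K = (1, 0), Z = (0, 1), J = (-1, 1) — the answer is frame-independent, so this choice is without loss of generality.
1. H is the centroid of triangle KZA ⇒ H = (1/3, 1/3)
2. B is the centroid of triangle ZHK ⇒ B = (4/9, 4/9)
2·[KBJ] = 1/3, 2·[KZJ] = 1
[KBJ]:[KZJ] = 1/3:1 = 1/3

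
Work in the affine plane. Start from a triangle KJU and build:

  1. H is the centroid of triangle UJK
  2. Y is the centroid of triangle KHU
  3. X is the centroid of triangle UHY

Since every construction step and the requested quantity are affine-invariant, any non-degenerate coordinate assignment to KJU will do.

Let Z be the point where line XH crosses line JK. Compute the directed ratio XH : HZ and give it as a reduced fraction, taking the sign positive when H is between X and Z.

Choose coordinates K = (0, 0), J = (1, 0), U = (0, 1).
1. H is the centroid of triangle UJK ⇒ H = (1/3, 1/3)
2. Y is the centroid of triangle KHU ⇒ Y = (1/9, 4/9)
3. X is the centroid of triangle UHY ⇒ X = (4/27, 16/27)
line XH meets JK at Z = (4/7, 0)
H = X + t·(Z−X) with t = 7/16, so XH:HZ = 7/16:9/16

XH:HZ = 7/9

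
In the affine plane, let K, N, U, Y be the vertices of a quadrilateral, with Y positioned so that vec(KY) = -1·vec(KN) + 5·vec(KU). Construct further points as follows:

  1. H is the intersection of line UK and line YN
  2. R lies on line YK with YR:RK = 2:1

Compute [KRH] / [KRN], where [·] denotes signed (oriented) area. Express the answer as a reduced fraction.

Choose coordinates K = (0, 0), N = (1, 0), U = (0, 1), Y = (-1, 5).
1. H is the intersection of line UK and line YN ⇒ H = (0, 5/2)
2. R lies on line YK with YR:RK = 2:1 ⇒ R = (-1/3, 5/3)
2·[KRH] = -5/6, 2·[KRN] = -5/3
[KRH]:[KRN] = -5/6:-5/3 = 1/2

[KRH]:[KRN] = 1/2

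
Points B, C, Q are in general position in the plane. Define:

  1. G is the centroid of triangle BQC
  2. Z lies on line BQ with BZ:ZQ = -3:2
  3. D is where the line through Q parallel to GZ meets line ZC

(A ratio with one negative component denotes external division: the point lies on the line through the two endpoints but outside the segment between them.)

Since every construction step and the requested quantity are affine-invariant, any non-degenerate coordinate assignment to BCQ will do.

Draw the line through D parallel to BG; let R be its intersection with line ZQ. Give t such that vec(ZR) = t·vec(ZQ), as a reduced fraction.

t = -4/5

Work in coordinates with B = (0, 0), C = (1, 0), Q = (0, 1).
1. G is the centroid of triangle BQC ⇒ G = (1/3, 1/3)
2. Z lies on line BQ with BZ:ZQ = -3:2 ⇒ Z = (0, 3)
3. D is where the line through Q parallel to GZ meets line ZC ⇒ D = (-2/5, 21/5)
through D parallel to BG: direction (1/3, 1/3); meets ZQ at R = (0, 23/5)
R = Z + t·(Q−Z) with t = -4/5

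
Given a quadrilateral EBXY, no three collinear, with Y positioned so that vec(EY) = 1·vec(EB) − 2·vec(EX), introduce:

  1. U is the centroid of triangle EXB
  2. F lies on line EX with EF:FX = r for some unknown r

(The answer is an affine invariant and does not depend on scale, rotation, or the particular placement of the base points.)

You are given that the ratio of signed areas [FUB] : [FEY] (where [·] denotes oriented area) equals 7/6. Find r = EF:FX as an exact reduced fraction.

Choose coordinates E = (0, 0), B = (1, 0), X = (0, 1), Y = (1, -2).
1. U is the centroid of triangle EXB ⇒ U = (1/3, 1/3)
2. With EF:FX = r, write λ = r/(r+1) so F = E + λ·(X−E); F is affine-linear in λ
Every point depending on F is an affine combination of F and λ-independent points, so each such coordinate is linear in λ; the λ² term in each signed area is a multiple of (X−E)×(X−E) = 0, so 2·[FUB] and 2·[FEY] are each linear in λ. Evaluating at λ=0 and λ=1:
  2·[FUB] = 2/3·λ − 1/3,   2·[FEY] = λ
So [FUB]:[FEY] = (2/3·λ − 1/3) / (λ). Setting this equal to 7/6:
  2/3·λ − 1/3 = 7/6·(λ)  ⇒  λ = -2/3
Then r = λ/(1−λ) = (-2/3)/(5/3) = -2/5. Check: with r = -2/5, F = (0, -2/3) and [FUB]:[FEY] = 7/6 as required.

r = -2/5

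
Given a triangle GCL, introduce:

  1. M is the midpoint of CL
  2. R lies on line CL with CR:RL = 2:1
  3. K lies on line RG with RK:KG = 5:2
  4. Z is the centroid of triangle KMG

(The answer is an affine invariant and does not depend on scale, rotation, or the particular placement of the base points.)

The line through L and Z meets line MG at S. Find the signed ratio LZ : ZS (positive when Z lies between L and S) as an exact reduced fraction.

Work in coordinates with G = (0, 0), C = (1, 0), L = (0, 1).
1. M is the midpoint of CL ⇒ M = (1/2, 1/2)
2. R lies on line CL with CR:RL = 2:1 ⇒ R = (1/3, 2/3)
3. K lies on line RG with RK:KG = 5:2 ⇒ K = (2/21, 4/21)
4. Z is the centroid of triangle KMG ⇒ Z = (25/126, 29/126)
line LZ meets MG at S = (25/122, 25/122)
Z = L + t·(S−L) with t = 61/63, so LZ:ZS = 61/63:2/63

LZ:ZS = 61/2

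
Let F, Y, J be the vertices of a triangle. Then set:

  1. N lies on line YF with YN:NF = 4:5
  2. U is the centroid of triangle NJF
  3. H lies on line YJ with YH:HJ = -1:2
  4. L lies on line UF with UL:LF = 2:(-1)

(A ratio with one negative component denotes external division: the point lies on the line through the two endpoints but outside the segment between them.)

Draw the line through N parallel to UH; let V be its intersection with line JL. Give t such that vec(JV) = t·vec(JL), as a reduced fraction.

Assign F = (0, 0), Y = (1, 0), J = (0, 1) — the answer is frame-independent, so this choice is without loss of generality.
1. N lies on line YF with YN:NF = 4:5 ⇒ N = (5/9, 0)
2. U is the centroid of triangle NJF ⇒ U = (5/27, 1/3)
3. H lies on line YJ with YH:HJ = -1:2 ⇒ H = (2, -1)
4. L lies on line UF with UL:LF = 2:(-1) ⇒ L = (-5/27, -1/3)
through N parallel to UH: direction (49/27, -4/3); meets JL at V = (-145/1944, 25/54)
V = J + t·(L−J) with t = 29/72

t = 29/72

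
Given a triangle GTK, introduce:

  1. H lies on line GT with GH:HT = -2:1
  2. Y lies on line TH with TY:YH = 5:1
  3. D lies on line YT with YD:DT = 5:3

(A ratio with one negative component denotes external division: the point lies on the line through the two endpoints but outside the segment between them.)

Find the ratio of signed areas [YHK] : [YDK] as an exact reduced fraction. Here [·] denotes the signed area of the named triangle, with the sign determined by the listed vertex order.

[YHK]:[YDK] = -8/25

Work in coordinates with G = (0, 0), T = (1, 0), K = (0, 1).
1. H lies on line GT with GH:HT = -2:1 ⇒ H = (2, 0)
2. Y lies on line TH with TY:YH = 5:1 ⇒ Y = (11/6, 0)
3. D lies on line YT with YD:DT = 5:3 ⇒ D = (21/16, 0)
2·[YHK] = 1/6, 2·[YDK] = -25/48
[YHK]:[YDK] = 1/6:-25/48 = -8/25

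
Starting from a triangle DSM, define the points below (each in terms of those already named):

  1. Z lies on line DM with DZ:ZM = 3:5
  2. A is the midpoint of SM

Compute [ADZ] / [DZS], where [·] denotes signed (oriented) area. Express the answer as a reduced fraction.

Assign D = (0, 0), S = (1, 0), M = (0, 1) — the answer is frame-independent, so this choice is without loss of generality.
1. Z lies on line DM with DZ:ZM = 3:5 ⇒ Z = (0, 3/8)
2. A is the midpoint of SM ⇒ A = (1/2, 1/2)
2·[ADZ] = -3/16, 2·[DZS] = -3/8
[ADZ]:[DZS] = -3/16:-3/8 = 1/2

[ADZ]:[DZS] = 1/2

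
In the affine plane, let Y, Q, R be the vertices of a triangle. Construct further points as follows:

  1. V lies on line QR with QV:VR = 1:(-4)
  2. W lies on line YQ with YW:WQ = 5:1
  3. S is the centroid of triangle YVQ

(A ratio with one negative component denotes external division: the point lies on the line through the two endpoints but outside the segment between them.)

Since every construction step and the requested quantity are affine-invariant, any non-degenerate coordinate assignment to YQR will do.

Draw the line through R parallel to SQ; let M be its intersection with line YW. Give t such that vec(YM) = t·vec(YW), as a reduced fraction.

t = -12/5

Assign Y = (0, 0), Q = (1, 0), R = (0, 1) — the answer is frame-independent, so this choice is without loss of generality.
1. V lies on line QR with QV:VR = 1:(-4) ⇒ V = (4/3, -1/3)
2. W lies on line YQ with YW:WQ = 5:1 ⇒ W = (5/6, 0)
3. S is the centroid of triangle YVQ ⇒ S = (7/9, -1/9)
through R parallel to SQ: direction (2/9, 1/9); meets YW at M = (-2, 0)
M = Y + t·(W−Y) with t = -12/5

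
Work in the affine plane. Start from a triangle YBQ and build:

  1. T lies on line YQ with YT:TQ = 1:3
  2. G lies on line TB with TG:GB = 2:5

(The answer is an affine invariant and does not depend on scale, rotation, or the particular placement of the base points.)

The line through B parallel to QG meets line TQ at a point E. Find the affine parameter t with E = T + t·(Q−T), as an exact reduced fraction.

Work in coordinates with Y = (0, 0), B = (1, 0), Q = (0, 1).
1. T lies on line YQ with YT:TQ = 1:3 ⇒ T = (0, 1/4)
2. G lies on line TB with TG:GB = 2:5 ⇒ G = (2/7, 5/28)
through B parallel to QG: direction (2/7, -23/28); meets TQ at E = (0, 23/8)
E = T + t·(Q−T) with t = 7/2

t = 7/2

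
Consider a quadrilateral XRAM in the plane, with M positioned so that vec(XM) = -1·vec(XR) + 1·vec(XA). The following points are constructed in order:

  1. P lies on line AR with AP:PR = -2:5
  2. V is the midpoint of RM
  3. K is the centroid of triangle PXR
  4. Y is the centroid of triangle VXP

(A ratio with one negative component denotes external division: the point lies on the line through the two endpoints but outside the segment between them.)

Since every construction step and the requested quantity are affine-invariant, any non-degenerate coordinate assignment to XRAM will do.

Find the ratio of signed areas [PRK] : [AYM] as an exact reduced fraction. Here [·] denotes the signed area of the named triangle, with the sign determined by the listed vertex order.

[PRK]:[AYM] = 2

Choose coordinates X = (0, 0), R = (1, 0), A = (0, 1), M = (-1, 1).
1. P lies on line AR with AP:PR = -2:5 ⇒ P = (-2/3, 5/3)
2. V is the midpoint of RM ⇒ V = (0, 1/2)
3. K is the centroid of triangle PXR ⇒ K = (1/9, 5/9)
4. Y is the centroid of triangle VXP ⇒ Y = (-2/9, 13/18)
2·[PRK] = -5/9, 2·[AYM] = -5/18
[PRK]:[AYM] = -5/9:-5/18 = 2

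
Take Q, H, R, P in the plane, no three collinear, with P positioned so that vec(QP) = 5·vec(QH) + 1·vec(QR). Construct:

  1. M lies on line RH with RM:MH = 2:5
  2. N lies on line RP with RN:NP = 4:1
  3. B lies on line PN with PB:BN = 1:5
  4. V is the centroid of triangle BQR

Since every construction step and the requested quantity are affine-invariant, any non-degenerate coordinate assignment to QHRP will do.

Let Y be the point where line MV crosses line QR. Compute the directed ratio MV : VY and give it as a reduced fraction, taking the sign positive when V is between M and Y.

MV:VY = -167/203

Assign Q = (0, 0), H = (1, 0), R = (0, 1), P = (5, 1) — the answer is frame-independent, so this choice is without loss of generality.
1. M lies on line RH with RM:MH = 2:5 ⇒ M = (2/7, 5/7)
2. N lies on line RP with RN:NP = 4:1 ⇒ N = (4, 1)
3. B lies on line PN with PB:BN = 1:5 ⇒ B = (29/6, 1)
4. V is the centroid of triangle BQR ⇒ V = (29/18, 2/3)
line MV meets QR at Y = (0, 121/167)
V = M + t·(Y−M) with t = -167/36, so MV:VY = -167/36:203/36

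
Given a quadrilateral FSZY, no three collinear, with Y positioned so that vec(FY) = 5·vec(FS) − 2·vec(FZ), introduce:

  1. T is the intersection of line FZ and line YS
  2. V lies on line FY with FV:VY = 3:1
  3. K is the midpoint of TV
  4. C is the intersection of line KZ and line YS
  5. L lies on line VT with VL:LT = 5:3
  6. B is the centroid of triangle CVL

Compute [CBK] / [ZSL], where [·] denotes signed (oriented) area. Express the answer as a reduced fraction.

Work in coordinates with F = (0, 0), S = (1, 0), Z = (0, 1), Y = (5, -2).
1. T is the intersection of line FZ and line YS ⇒ T = (0, 1/2)
2. V lies on line FY with FV:VY = 3:1 ⇒ V = (15/4, -3/2)
3. K is the midpoint of TV ⇒ K = (15/8, -1/2)
4. C is the intersection of line KZ and line YS ⇒ C = (5/3, -1/3)
5. L lies on line VT with VL:LT = 5:3 ⇒ L = (45/32, -1/4)
6. B is the centroid of triangle CVL ⇒ B = (655/288, -25/36)
2·[CBK] = -5/192, 2·[ZSL] = 5/32
[CBK]:[ZSL] = -5/192:5/32 = -1/6

[CBK]:[ZSL] = -1/6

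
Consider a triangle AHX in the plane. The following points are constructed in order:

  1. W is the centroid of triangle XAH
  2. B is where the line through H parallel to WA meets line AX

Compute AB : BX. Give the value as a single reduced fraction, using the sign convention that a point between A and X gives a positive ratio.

AB:BX = -1/2

Assign A = (0, 0), H = (1, 0), X = (0, 1) — the answer is frame-independent, so this choice is without loss of generality.
1. W is the centroid of triangle XAH ⇒ W = (1/3, 1/3)
2. B is where the line through H parallel to WA meets line AX ⇒ B = (0, -1)
B = A + t·(X−A) with t = -1, so AB:BX = t:(1−t) = -1:2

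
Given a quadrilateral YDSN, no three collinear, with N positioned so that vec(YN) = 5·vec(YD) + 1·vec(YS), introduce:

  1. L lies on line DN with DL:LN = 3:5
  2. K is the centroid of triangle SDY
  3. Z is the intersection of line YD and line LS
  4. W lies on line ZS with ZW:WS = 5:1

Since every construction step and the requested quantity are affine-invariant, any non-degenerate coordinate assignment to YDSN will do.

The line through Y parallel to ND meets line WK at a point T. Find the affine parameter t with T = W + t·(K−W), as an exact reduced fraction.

Work in coordinates with Y = (0, 0), D = (1, 0), S = (0, 1), N = (5, 1).
1. L lies on line DN with DL:LN = 3:5 ⇒ L = (5/2, 3/8)
2. K is the centroid of triangle SDY ⇒ K = (1/3, 1/3)
3. Z is the intersection of line YD and line LS ⇒ Z = (4, 0)
4. W lies on line ZS with ZW:WS = 5:1 ⇒ W = (2/3, 5/6)
through Y parallel to ND: direction (-4, -1); meets WK at T = (2/15, 1/30)
T = W + t·(K−W) with t = 8/5

t = 8/5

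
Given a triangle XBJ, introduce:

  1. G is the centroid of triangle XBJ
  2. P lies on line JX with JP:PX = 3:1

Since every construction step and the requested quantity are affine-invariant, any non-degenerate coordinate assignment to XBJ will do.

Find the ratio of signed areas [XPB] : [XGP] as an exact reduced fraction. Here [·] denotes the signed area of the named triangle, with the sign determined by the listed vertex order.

[XPB]:[XGP] = -3

Set X = (0, 0), B = (1, 0), J = (0, 1); any affine frame gives the same invariant.
1. G is the centroid of triangle XBJ ⇒ G = (1/3, 1/3)
2. P lies on line JX with JP:PX = 3:1 ⇒ P = (0, 1/4)
2·[XPB] = -1/4, 2·[XGP] = 1/12
[XPB]:[XGP] = -1/4:1/12 = -3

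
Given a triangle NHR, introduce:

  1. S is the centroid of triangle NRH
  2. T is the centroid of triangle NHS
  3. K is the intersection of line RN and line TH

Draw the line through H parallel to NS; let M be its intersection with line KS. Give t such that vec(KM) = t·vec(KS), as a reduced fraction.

Assign N = (0, 0), H = (1, 0), R = (0, 1) — the answer is frame-independent, so this choice is without loss of generality.
1. S is the centroid of triangle NRH ⇒ S = (1/3, 1/3)
2. T is the centroid of triangle NHS ⇒ T = (4/9, 1/9)
3. K is the intersection of line RN and line TH ⇒ K = (0, 1/5)
through H parallel to NS: direction (1/3, 1/3); meets KS at M = (2, 1)
M = K + t·(S−K) with t = 6

t = 6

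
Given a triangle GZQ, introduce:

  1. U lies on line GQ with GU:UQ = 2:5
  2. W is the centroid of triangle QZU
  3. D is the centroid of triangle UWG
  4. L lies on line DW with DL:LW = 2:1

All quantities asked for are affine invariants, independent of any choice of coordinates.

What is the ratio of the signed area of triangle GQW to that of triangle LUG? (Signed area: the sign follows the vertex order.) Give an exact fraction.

[GQW]:[LUG] = -9/2

Assign G = (0, 0), Z = (1, 0), Q = (0, 1) — the answer is frame-independent, so this choice is without loss of generality.
1. U lies on line GQ with GU:UQ = 2:5 ⇒ U = (0, 2/7)
2. W is the centroid of triangle QZU ⇒ W = (1/3, 3/7)
3. D is the centroid of triangle UWG ⇒ D = (1/9, 5/21)
4. L lies on line DW with DL:LW = 2:1 ⇒ L = (7/27, 23/63)
2·[GQW] = -1/3, 2·[LUG] = 2/27
[GQW]:[LUG] = -1/3:2/27 = -9/2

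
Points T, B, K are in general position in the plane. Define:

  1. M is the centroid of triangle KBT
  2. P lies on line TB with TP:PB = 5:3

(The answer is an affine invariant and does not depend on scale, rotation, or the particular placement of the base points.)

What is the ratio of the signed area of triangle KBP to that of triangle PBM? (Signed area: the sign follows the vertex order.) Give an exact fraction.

[KBP]:[PBM] = -3

Assign T = (0, 0), B = (1, 0), K = (0, 1) — the answer is frame-independent, so this choice is without loss of generality.
1. M is the centroid of triangle KBT ⇒ M = (1/3, 1/3)
2. P lies on line TB with TP:PB = 5:3 ⇒ P = (5/8, 0)
2·[KBP] = -3/8, 2·[PBM] = 1/8
[KBP]:[PBM] = -3/8:1/8 = -3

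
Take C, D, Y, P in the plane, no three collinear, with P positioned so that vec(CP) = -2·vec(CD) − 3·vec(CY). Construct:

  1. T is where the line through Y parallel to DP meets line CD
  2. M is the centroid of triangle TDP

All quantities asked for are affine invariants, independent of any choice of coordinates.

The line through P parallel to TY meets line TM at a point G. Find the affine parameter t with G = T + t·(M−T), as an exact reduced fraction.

Assign C = (0, 0), D = (1, 0), Y = (0, 1), P = (-2, -3) — the answer is frame-independent, so this choice is without loss of generality.
1. T is where the line through Y parallel to DP meets line CD ⇒ T = (-1, 0)
2. M is the centroid of triangle TDP ⇒ M = (-2/3, -1)
through P parallel to TY: direction (1, 1); meets TM at G = (-1/2, -3/2)
G = T + t·(M−T) with t = 3/2

t = 3/2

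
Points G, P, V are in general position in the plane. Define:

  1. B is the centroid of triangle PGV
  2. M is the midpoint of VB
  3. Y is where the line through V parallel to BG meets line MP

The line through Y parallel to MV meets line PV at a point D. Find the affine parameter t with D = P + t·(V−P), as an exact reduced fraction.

t = 4/3

Assign G = (0, 0), P = (1, 0), V = (0, 1) — the answer is frame-independent, so this choice is without loss of generality.
1. B is the centroid of triangle PGV ⇒ B = (1/3, 1/3)
2. M is the midpoint of VB ⇒ M = (1/6, 2/3)
3. Y is where the line through V parallel to BG meets line MP ⇒ Y = (-1/9, 8/9)
through Y parallel to MV: direction (-1/6, 1/3); meets PV at D = (-1/3, 4/3)
D = P + t·(V−P) with t = 4/3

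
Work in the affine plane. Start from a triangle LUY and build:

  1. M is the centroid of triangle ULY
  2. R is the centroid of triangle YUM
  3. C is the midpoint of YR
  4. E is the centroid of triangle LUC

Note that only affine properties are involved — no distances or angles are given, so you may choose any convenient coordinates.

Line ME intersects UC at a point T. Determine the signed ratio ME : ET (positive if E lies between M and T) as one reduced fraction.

ME:ET = -1/13

Set L = (0, 0), U = (1, 0), Y = (0, 1); any affine frame gives the same invariant.
1. M is the centroid of triangle ULY ⇒ M = (1/3, 1/3)
2. R is the centroid of triangle YUM ⇒ R = (4/9, 4/9)
3. C is the midpoint of YR ⇒ C = (2/9, 13/18)
4. E is the centroid of triangle LUC ⇒ E = (11/27, 13/54)
line ME meets UC at T = (-5/9, 13/9)
E = M + t·(T−M) with t = -1/12, so ME:ET = -1/12:13/12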